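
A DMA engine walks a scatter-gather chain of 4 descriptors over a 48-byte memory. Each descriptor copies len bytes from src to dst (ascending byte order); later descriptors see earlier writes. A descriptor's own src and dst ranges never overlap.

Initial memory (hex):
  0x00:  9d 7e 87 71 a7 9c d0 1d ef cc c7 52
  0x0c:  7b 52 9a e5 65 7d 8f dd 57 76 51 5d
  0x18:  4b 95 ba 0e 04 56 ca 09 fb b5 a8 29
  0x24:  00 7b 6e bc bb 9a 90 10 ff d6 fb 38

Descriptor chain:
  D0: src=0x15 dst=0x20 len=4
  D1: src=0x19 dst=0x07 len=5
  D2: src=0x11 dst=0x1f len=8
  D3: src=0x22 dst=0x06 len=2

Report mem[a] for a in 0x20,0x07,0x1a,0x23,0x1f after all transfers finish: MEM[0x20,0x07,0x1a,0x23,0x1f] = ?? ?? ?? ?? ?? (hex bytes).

MEM[0x20,0x07,0x1a,0x23,0x1f] = 8f 76 ba 76 7d

  after D0: wrote 4B at 0x20 = 76515d4b
  after D1: wrote 5B at 0x07 = 95ba0e0456
  after D2: wrote 8B at 0x1f = 7d8fdd5776515d4b
  after D3: wrote 2B at 0x06 = 5776
query mem[0x20]=0x8f, mem[0x07]=0x76, mem[0x1a]=0xba, mem[0x23]=0x76, mem[0x1f]=0x7d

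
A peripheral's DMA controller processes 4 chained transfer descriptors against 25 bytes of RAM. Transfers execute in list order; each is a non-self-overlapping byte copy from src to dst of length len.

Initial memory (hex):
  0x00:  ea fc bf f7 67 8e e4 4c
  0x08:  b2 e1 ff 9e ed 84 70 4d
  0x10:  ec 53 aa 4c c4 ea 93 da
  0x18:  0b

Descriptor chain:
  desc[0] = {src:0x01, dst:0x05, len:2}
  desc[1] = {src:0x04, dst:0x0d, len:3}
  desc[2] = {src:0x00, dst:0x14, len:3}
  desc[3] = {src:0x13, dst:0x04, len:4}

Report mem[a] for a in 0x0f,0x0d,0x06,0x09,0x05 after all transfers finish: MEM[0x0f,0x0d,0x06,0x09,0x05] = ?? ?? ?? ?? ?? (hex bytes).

[0] 0x01->0x05 len=2 : fc bf
[1] 0x04->0x0d len=3 : 67 fc bf
[2] 0x00->0x14 len=3 : ea fc bf
[3] 0x13->0x04 len=4 : 4c ea fc bf
query mem[0x0f]=0xbf, mem[0x0d]=0x67, mem[0x06]=0xfc, mem[0x09]=0xe1, mem[0x05]=0xea

MEM[0x0f,0x0d,0x06,0x09,0x05] = bf 67 fc e1 ea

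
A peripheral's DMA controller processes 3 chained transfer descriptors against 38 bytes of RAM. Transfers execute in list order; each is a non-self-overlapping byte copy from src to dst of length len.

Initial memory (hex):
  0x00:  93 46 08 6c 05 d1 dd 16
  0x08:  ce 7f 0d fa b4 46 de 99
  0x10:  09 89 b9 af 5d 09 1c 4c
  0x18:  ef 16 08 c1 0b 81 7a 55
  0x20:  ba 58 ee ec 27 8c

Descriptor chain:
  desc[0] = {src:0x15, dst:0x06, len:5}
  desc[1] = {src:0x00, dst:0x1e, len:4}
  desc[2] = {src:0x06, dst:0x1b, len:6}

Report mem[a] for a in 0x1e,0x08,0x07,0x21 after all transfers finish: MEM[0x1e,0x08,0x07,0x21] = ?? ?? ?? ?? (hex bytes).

D0: mem[0x06..0x0a] <- [09 1c 4c ef 16]
D1: mem[0x1e..0x21] <- [93 46 08 6c]
D2: mem[0x1b..0x20] <- [09 1c 4c ef 16 fa]
query mem[0x1e]=0xef, mem[0x08]=0x4c, mem[0x07]=0x1c, mem[0x21]=0x6c

MEM[0x1e,0x08,0x07,0x21] = ef 4c 1c 6c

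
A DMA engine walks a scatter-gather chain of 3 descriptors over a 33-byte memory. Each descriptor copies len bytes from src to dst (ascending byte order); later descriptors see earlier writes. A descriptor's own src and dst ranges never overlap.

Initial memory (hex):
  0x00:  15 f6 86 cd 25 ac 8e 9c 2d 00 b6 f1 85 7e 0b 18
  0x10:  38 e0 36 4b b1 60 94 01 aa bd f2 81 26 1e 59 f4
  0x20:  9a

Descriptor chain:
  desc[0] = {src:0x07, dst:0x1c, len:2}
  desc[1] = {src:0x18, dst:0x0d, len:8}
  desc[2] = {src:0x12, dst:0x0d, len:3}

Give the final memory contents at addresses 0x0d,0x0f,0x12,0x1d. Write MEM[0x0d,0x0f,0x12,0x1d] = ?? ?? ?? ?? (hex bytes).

D0: mem[0x1c..0x1d] <- [9c 2d]
D1: mem[0x0d..0x14] <- [aa bd f2 81 9c 2d 59 f4]
D2: mem[0x0d..0x0f] <- [2d 59 f4]
query mem[0x0d]=0x2d, mem[0x0f]=0xf4, mem[0x12]=0x2d, mem[0x1d]=0x2d

MEM[0x0d,0x0f,0x12,0x1d] = 2d f4 2d 2d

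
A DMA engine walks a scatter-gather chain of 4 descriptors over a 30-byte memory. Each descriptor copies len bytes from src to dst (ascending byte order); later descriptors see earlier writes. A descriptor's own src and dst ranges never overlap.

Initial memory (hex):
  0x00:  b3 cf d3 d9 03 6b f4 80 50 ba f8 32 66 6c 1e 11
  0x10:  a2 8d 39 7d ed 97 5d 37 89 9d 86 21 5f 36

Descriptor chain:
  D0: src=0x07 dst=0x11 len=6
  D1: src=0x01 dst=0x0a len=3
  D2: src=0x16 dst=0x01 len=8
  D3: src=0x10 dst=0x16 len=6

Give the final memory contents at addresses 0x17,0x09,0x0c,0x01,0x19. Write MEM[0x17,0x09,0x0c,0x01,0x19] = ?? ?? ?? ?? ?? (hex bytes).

MEM[0x17,0x09,0x0c,0x01,0x19] = 80 ba d9 66 ba

[0] 0x07->0x11 len=6 : 80 50 ba f8 32 66
[1] 0x01->0x0a len=3 : cf d3 d9
[2] 0x16->0x01 len=8 : 66 37 89 9d 86 21 5f 36
[3] 0x10->0x16 len=6 : a2 80 50 ba f8 32
query mem[0x17]=0x80, mem[0x09]=0xba, mem[0x0c]=0xd9, mem[0x01]=0x66, mem[0x19]=0xba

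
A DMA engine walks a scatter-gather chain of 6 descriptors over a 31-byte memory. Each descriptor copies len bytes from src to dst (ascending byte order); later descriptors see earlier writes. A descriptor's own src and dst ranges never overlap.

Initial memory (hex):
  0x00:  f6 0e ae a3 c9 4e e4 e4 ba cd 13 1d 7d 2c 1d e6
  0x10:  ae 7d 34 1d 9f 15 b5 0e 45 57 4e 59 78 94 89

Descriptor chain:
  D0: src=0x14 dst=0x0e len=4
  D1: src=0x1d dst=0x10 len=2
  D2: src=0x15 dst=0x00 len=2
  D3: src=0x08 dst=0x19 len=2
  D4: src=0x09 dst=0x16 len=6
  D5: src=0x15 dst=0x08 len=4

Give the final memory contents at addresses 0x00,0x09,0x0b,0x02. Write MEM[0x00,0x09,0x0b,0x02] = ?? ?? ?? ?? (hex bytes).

MEM[0x00,0x09,0x0b,0x02] = 15 cd 1d ae

  after D0: wrote 4B at 0x0e = 9f15b50e
  after D1: wrote 2B at 0x10 = 9489
  after D2: wrote 2B at 0x00 = 15b5
  after D3: wrote 2B at 0x19 = bacd
  after D4: wrote 6B at 0x16 = cd131d7d2c9f
  after D5: wrote 4B at 0x08 = 15cd131d
query mem[0x00]=0x15, mem[0x09]=0xcd, mem[0x0b]=0x1d, mem[0x02]=0xae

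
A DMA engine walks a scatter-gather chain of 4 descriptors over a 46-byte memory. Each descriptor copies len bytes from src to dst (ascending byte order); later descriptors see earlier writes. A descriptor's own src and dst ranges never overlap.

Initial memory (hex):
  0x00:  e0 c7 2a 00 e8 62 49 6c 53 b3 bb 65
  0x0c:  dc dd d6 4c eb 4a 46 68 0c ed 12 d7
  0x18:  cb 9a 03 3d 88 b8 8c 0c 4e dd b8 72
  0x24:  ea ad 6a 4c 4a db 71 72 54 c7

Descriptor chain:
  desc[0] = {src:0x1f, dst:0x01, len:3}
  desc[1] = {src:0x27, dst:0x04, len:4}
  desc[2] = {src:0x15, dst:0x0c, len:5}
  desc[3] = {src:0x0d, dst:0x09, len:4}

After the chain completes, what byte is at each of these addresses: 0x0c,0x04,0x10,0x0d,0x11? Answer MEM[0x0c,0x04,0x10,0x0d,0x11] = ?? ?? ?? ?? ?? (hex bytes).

MEM[0x0c,0x04,0x10,0x0d,0x11] = 9a 4c 9a 12 4a

#0 dst[0x01+3] := {0x0c,0x4e,0xdd}
#1 dst[0x04+4] := {0x4c,0x4a,0xdb,0x71}
#2 dst[0x0c+5] := {0xed,0x12,0xd7,0xcb,0x9a}
#3 dst[0x09+4] := {0x12,0xd7,0xcb,0x9a}
query mem[0x0c]=0x9a, mem[0x04]=0x4c, mem[0x10]=0x9a, mem[0x0d]=0x12, mem[0x11]=0x4a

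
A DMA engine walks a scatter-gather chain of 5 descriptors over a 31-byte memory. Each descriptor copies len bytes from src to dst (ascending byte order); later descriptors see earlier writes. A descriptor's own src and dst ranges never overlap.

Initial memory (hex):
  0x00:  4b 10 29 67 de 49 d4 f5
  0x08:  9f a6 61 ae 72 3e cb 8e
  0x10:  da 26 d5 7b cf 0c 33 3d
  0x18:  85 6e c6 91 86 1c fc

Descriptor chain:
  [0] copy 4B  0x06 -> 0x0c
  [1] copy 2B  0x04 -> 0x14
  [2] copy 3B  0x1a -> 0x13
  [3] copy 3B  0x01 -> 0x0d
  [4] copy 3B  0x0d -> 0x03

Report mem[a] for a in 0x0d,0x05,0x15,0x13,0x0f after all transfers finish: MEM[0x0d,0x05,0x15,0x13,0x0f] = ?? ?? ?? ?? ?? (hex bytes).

MEM[0x0d,0x05,0x15,0x13,0x0f] = 10 67 86 c6 67

D0: mem[0x0c..0x0f] <- [d4 f5 9f a6]
D1: mem[0x14..0x15] <- [de 49]
D2: mem[0x13..0x15] <- [c6 91 86]
D3: mem[0x0d..0x0f] <- [10 29 67]
D4: mem[0x03..0x05] <- [10 29 67]
query mem[0x0d]=0x10, mem[0x05]=0x67, mem[0x15]=0x86, mem[0x13]=0xc6, mem[0x0f]=0x67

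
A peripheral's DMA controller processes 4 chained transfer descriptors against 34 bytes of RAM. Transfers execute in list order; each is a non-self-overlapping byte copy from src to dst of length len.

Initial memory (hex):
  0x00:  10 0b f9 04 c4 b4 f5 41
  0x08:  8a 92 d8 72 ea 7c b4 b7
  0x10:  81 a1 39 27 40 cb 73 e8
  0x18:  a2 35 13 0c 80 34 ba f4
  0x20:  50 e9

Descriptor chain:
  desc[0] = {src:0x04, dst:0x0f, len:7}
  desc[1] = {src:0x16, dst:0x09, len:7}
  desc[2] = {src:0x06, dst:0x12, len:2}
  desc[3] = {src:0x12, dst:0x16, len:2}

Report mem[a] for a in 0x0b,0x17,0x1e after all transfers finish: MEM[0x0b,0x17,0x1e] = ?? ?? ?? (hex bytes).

#0 dst[0x0f+7] := {0xc4,0xb4,0xf5,0x41,0x8a,0x92,0xd8}
#1 dst[0x09+7] := {0x73,0xe8,0xa2,0x35,0x13,0x0c,0x80}
#2 dst[0x12+2] := {0xf5,0x41}
#3 dst[0x16+2] := {0xf5,0x41}
query mem[0x0b]=0xa2, mem[0x17]=0x41, mem[0x1e]=0xba

MEM[0x0b,0x17,0x1e] = a2 41 ba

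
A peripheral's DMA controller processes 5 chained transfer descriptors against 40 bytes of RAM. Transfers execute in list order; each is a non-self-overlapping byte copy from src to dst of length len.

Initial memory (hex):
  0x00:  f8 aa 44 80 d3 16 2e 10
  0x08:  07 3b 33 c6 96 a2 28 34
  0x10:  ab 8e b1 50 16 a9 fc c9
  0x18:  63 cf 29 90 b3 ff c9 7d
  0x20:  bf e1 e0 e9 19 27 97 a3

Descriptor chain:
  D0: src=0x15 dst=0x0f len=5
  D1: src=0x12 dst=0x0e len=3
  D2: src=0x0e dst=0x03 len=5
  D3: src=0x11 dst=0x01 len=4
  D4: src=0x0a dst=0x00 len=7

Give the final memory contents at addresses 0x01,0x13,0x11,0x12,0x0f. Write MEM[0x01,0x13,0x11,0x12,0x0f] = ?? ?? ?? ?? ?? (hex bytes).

D0: mem[0x0f..0x13] <- [a9 fc c9 63 cf]
D1: mem[0x0e..0x10] <- [63 cf 16]
D2: mem[0x03..0x07] <- [63 cf 16 c9 63]
D3: mem[0x01..0x04] <- [c9 63 cf 16]
D4: mem[0x00..0x06] <- [33 c6 96 a2 63 cf 16]
query mem[0x01]=0xc6, mem[0x13]=0xcf, mem[0x11]=0xc9, mem[0x12]=0x63, mem[0x0f]=0xcf

MEM[0x01,0x13,0x11,0x12,0x0f] = c6 cf c9 63 cf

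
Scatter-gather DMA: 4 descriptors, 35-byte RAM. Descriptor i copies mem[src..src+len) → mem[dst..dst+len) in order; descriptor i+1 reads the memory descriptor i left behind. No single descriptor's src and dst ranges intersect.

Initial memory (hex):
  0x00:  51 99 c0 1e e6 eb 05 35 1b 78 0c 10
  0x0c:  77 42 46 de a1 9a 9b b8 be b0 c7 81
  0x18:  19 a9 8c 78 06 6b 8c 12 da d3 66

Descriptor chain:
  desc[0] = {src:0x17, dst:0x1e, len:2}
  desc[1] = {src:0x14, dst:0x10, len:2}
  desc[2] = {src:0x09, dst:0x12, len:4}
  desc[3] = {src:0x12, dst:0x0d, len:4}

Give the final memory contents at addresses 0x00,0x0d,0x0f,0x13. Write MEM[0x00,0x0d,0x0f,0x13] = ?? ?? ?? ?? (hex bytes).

  after D0: wrote 2B at 0x1e = 8119
  after D1: wrote 2B at 0x10 = beb0
  after D2: wrote 4B at 0x12 = 780c1077
  after D3: wrote 4B at 0x0d = 780c1077
query mem[0x00]=0x51, mem[0x0d]=0x78, mem[0x0f]=0x10, mem[0x13]=0x0c

MEM[0x00,0x0d,0x0f,0x13] = 51 78 10 0c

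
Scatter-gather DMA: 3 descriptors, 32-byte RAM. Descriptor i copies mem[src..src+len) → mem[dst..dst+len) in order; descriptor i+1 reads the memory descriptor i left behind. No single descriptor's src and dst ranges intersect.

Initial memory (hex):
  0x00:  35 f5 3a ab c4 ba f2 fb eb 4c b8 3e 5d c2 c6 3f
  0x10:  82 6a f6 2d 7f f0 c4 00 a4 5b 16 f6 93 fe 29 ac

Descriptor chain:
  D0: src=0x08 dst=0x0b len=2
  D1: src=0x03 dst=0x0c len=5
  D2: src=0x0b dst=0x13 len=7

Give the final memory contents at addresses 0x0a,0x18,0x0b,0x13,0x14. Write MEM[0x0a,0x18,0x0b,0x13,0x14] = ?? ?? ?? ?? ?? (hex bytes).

  after D0: wrote 2B at 0x0b = eb4c
  after D1: wrote 5B at 0x0c = abc4baf2fb
  after D2: wrote 7B at 0x13 = ebabc4baf2fb6a
query mem[0x0a]=0xb8, mem[0x18]=0xfb, mem[0x0b]=0xeb, mem[0x13]=0xeb, mem[0x14]=0xab

MEM[0x0a,0x18,0x0b,0x13,0x14] = b8 fb eb eb ab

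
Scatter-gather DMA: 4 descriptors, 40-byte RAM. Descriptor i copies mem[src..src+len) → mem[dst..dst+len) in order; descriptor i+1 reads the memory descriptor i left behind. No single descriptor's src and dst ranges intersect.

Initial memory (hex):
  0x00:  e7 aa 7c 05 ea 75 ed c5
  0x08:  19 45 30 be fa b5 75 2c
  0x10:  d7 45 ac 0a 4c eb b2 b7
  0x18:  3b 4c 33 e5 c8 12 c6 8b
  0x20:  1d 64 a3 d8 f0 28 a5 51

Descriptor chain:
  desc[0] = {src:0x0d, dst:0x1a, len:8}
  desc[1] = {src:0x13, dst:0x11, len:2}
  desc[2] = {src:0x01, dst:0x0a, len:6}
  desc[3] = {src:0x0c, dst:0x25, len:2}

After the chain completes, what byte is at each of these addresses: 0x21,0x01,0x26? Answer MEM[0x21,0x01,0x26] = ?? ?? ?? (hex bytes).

MEM[0x21,0x01,0x26] = 4c aa ea

#0 dst[0x1a+8] := {0xb5,0x75,0x2c,0xd7,0x45,0xac,0x0a,0x4c}
#1 dst[0x11+2] := {0x0a,0x4c}
#2 dst[0x0a+6] := {0xaa,0x7c,0x05,0xea,0x75,0xed}
#3 dst[0x25+2] := {0x05,0xea}
query mem[0x21]=0x4c, mem[0x01]=0xaa, mem[0x26]=0xea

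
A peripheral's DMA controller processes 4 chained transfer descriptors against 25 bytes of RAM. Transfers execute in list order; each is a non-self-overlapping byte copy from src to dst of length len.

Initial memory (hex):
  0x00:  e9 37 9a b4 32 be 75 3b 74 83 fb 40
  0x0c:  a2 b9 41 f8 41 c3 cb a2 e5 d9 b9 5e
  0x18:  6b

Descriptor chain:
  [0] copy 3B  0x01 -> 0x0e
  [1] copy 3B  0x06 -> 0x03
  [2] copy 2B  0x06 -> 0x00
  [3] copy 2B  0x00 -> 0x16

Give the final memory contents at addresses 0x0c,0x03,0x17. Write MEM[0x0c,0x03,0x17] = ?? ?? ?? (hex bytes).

#0 dst[0x0e+3] := {0x37,0x9a,0xb4}
#1 dst[0x03+3] := {0x75,0x3b,0x74}
#2 dst[0x00+2] := {0x75,0x3b}
#3 dst[0x16+2] := {0x75,0x3b}
query mem[0x0c]=0xa2, mem[0x03]=0x75, mem[0x17]=0x3b

MEM[0x0c,0x03,0x17] = a2 75 3b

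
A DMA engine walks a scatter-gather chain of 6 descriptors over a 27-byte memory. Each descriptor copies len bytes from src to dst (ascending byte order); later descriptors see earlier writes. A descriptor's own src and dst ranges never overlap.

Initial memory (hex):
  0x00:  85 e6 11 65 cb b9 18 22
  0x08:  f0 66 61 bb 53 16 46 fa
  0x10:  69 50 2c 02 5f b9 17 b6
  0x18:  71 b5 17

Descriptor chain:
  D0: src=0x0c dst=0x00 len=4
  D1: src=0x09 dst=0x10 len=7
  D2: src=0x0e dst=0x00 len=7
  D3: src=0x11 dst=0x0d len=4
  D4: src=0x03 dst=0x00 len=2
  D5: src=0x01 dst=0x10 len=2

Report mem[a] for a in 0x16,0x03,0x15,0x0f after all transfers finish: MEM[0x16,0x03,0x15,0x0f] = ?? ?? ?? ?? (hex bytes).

[0] 0x0c->0x00 len=4 : 53 16 46 fa
[1] 0x09->0x10 len=7 : 66 61 bb 53 16 46 fa
[2] 0x0e->0x00 len=7 : 46 fa 66 61 bb 53 16
[3] 0x11->0x0d len=4 : 61 bb 53 16
[4] 0x03->0x00 len=2 : 61 bb
[5] 0x01->0x10 len=2 : bb 66
query mem[0x16]=0xfa, mem[0x03]=0x61, mem[0x15]=0x46, mem[0x0f]=0x53

MEM[0x16,0x03,0x15,0x0f] = fa 61 46 53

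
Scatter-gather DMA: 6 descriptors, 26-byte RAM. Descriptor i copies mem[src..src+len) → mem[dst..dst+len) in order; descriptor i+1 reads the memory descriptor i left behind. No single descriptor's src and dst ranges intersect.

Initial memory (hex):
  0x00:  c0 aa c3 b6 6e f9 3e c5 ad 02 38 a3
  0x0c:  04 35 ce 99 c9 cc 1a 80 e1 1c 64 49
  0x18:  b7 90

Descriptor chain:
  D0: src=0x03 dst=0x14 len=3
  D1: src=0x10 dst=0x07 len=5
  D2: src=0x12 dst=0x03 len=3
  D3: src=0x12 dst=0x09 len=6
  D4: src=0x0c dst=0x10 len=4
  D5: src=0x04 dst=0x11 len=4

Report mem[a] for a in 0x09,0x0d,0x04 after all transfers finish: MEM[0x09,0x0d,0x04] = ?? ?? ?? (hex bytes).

[0] 0x03->0x14 len=3 : b6 6e f9
[1] 0x10->0x07 len=5 : c9 cc 1a 80 b6
[2] 0x12->0x03 len=3 : 1a 80 b6
[3] 0x12->0x09 len=6 : 1a 80 b6 6e f9 49
[4] 0x0c->0x10 len=4 : 6e f9 49 99
[5] 0x04->0x11 len=4 : 80 b6 3e c9
query mem[0x09]=0x1a, mem[0x0d]=0xf9, mem[0x04]=0x80

MEM[0x09,0x0d,0x04] = 1a f9 80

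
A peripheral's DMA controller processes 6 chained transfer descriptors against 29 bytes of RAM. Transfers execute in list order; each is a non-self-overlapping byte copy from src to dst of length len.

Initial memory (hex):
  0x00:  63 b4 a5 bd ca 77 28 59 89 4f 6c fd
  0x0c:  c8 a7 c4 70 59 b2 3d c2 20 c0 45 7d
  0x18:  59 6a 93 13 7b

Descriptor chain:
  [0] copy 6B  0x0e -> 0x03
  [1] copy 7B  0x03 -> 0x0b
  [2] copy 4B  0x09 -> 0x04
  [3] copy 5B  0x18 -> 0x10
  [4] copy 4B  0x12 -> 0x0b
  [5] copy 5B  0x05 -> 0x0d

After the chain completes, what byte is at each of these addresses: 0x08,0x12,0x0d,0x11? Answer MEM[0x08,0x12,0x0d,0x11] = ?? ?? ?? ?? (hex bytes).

MEM[0x08,0x12,0x0d,0x11] = c2 93 6c 4f

[0] 0x0e->0x03 len=6 : c4 70 59 b2 3d c2
[1] 0x03->0x0b len=7 : c4 70 59 b2 3d c2 4f
[2] 0x09->0x04 len=4 : 4f 6c c4 70
[3] 0x18->0x10 len=5 : 59 6a 93 13 7b
[4] 0x12->0x0b len=4 : 93 13 7b c0
[5] 0x05->0x0d len=5 : 6c c4 70 c2 4f
query mem[0x08]=0xc2, mem[0x12]=0x93, mem[0x0d]=0x6c, mem[0x11]=0x4f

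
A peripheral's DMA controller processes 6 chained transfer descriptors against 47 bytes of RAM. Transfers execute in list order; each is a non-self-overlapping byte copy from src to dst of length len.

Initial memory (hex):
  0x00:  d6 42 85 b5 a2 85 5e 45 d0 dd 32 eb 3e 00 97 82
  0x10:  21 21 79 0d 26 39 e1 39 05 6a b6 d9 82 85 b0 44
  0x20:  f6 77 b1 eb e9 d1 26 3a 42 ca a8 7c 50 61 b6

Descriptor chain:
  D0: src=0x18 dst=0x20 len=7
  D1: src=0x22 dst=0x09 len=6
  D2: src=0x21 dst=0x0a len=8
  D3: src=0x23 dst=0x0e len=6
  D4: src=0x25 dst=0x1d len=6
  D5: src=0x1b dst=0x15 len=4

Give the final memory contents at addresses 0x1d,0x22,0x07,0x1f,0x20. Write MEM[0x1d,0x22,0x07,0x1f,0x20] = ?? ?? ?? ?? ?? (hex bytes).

MEM[0x1d,0x22,0x07,0x1f,0x20] = 85 a8 45 3a 42

#0 dst[0x20+7] := {0x05,0x6a,0xb6,0xd9,0x82,0x85,0xb0}
#1 dst[0x09+6] := {0xb6,0xd9,0x82,0x85,0xb0,0x3a}
#2 dst[0x0a+8] := {0x6a,0xb6,0xd9,0x82,0x85,0xb0,0x3a,0x42}
#3 dst[0x0e+6] := {0xd9,0x82,0x85,0xb0,0x3a,0x42}
#4 dst[0x1d+6] := {0x85,0xb0,0x3a,0x42,0xca,0xa8}
#5 dst[0x15+4] := {0xd9,0x82,0x85,0xb0}
query mem[0x1d]=0x85, mem[0x22]=0xa8, mem[0x07]=0x45, mem[0x1f]=0x3a, mem[0x20]=0x42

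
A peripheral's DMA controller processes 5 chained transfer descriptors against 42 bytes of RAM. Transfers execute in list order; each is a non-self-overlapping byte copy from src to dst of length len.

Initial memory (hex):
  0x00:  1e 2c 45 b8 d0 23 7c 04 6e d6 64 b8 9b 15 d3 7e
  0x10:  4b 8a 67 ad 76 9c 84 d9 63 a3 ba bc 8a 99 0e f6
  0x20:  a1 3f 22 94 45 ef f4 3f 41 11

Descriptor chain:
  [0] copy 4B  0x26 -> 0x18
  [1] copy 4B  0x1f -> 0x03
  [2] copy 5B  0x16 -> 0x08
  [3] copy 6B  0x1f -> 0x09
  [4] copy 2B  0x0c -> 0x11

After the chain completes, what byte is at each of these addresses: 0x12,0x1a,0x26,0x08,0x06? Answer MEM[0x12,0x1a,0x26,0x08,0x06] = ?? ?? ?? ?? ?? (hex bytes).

[0] 0x26->0x18 len=4 : f4 3f 41 11
[1] 0x1f->0x03 len=4 : f6 a1 3f 22
[2] 0x16->0x08 len=5 : 84 d9 f4 3f 41
[3] 0x1f->0x09 len=6 : f6 a1 3f 22 94 45
[4] 0x0c->0x11 len=2 : 22 94
query mem[0x12]=0x94, mem[0x1a]=0x41, mem[0x26]=0xf4, mem[0x08]=0x84, mem[0x06]=0x22

MEM[0x12,0x1a,0x26,0x08,0x06] = 94 41 f4 84 22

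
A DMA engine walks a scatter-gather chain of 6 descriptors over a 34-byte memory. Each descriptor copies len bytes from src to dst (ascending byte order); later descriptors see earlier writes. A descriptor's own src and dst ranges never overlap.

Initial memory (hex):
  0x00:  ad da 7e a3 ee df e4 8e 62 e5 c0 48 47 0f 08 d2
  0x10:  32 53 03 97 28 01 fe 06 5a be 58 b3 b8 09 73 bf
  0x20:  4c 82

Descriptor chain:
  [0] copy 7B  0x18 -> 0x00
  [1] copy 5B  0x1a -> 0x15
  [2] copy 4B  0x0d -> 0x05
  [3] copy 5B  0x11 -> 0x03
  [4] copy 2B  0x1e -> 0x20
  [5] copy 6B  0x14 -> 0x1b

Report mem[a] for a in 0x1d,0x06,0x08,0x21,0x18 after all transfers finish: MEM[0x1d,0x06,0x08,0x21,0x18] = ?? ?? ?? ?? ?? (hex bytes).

D0: mem[0x00..0x06] <- [5a be 58 b3 b8 09 73]
D1: mem[0x15..0x19] <- [58 b3 b8 09 73]
D2: mem[0x05..0x08] <- [0f 08 d2 32]
D3: mem[0x03..0x07] <- [53 03 97 28 58]
D4: mem[0x20..0x21] <- [73 bf]
D5: mem[0x1b..0x20] <- [28 58 b3 b8 09 73]
query mem[0x1d]=0xb3, mem[0x06]=0x28, mem[0x08]=0x32, mem[0x21]=0xbf, mem[0x18]=0x09

MEM[0x1d,0x06,0x08,0x21,0x18] = b3 28 32 bf 09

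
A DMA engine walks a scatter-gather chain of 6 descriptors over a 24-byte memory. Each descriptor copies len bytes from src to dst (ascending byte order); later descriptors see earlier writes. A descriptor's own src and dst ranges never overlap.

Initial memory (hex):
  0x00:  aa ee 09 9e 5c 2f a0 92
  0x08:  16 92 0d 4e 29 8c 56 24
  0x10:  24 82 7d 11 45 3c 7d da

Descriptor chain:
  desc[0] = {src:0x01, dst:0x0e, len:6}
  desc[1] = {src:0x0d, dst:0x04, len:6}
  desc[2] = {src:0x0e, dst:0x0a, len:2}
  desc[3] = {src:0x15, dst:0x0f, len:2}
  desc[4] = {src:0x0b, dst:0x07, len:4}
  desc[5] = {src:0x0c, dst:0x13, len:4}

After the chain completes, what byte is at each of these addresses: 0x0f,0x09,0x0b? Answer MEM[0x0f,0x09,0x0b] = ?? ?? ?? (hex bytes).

  after D0: wrote 6B at 0x0e = ee099e5c2fa0
  after D1: wrote 6B at 0x04 = 8cee099e5c2f
  after D2: wrote 2B at 0x0a = ee09
  after D3: wrote 2B at 0x0f = 3c7d
  after D4: wrote 4B at 0x07 = 09298cee
  after D5: wrote 4B at 0x13 = 298cee3c
query mem[0x0f]=0x3c, mem[0x09]=0x8c, mem[0x0b]=0x09

MEM[0x0f,0x09,0x0b] = 3c 8c 09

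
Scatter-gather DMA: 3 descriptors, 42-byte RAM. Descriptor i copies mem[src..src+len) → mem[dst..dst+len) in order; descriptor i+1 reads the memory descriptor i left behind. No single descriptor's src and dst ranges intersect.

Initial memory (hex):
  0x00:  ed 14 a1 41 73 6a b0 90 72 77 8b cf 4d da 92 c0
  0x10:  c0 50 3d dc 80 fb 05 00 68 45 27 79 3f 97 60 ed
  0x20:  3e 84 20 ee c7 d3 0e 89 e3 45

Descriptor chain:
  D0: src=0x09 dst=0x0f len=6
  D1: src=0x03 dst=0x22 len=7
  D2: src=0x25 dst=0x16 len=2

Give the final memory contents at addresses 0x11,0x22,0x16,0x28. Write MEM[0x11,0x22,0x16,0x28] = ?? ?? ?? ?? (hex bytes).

MEM[0x11,0x22,0x16,0x28] = cf 41 b0 77

  after D0: wrote 6B at 0x0f = 778bcf4dda92
  after D1: wrote 7B at 0x22 = 41736ab0907277
  after D2: wrote 2B at 0x16 = b090
query mem[0x11]=0xcf, mem[0x22]=0x41, mem[0x16]=0xb0, mem[0x28]=0x77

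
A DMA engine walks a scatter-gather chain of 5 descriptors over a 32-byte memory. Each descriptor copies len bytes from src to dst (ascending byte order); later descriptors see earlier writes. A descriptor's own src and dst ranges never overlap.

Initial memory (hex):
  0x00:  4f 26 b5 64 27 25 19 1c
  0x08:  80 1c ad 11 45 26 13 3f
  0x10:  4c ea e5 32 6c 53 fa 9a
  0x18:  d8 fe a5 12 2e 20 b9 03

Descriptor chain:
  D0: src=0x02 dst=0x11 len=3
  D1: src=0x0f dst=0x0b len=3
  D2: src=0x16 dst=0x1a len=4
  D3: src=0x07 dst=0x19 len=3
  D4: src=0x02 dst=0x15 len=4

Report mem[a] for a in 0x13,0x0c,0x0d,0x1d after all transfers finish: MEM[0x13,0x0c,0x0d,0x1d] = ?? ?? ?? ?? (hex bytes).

D0: mem[0x11..0x13] <- [b5 64 27]
D1: mem[0x0b..0x0d] <- [3f 4c b5]
D2: mem[0x1a..0x1d] <- [fa 9a d8 fe]
D3: mem[0x19..0x1b] <- [1c 80 1c]
D4: mem[0x15..0x18] <- [b5 64 27 25]
query mem[0x13]=0x27, mem[0x0c]=0x4c, mem[0x0d]=0xb5, mem[0x1d]=0xfe

MEM[0x13,0x0c,0x0d,0x1d] = 27 4c b5 fe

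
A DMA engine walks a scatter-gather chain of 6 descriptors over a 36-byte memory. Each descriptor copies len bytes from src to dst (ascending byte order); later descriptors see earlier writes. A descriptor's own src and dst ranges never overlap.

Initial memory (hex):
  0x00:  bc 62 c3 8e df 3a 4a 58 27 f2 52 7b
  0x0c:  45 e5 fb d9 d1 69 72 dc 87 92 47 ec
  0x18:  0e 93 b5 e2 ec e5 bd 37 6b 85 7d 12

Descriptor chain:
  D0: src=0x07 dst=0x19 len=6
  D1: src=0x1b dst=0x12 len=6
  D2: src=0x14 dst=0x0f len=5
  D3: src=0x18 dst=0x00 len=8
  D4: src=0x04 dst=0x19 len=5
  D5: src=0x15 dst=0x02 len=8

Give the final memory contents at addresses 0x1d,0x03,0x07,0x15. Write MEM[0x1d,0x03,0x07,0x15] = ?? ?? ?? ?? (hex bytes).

MEM[0x1d,0x03,0x07,0x15] = 27 37 7b 45

[0] 0x07->0x19 len=6 : 58 27 f2 52 7b 45
[1] 0x1b->0x12 len=6 : f2 52 7b 45 37 6b
[2] 0x14->0x0f len=5 : 7b 45 37 6b 0e
[3] 0x18->0x00 len=8 : 0e 58 27 f2 52 7b 45 37
[4] 0x04->0x19 len=5 : 52 7b 45 37 27
[5] 0x15->0x02 len=8 : 45 37 6b 0e 52 7b 45 37
query mem[0x1d]=0x27, mem[0x03]=0x37, mem[0x07]=0x7b, mem[0x15]=0x45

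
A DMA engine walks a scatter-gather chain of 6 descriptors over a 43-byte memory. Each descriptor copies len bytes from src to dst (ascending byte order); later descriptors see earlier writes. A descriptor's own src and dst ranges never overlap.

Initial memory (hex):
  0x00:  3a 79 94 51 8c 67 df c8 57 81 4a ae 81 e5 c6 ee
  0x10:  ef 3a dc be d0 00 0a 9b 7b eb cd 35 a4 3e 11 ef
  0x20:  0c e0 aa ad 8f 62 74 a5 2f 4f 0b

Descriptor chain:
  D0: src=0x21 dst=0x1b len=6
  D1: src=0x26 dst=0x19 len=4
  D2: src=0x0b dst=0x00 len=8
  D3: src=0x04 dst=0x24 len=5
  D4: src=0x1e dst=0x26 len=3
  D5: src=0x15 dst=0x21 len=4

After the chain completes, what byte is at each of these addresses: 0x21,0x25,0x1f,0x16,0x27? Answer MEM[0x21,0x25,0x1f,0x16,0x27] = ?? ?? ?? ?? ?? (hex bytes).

MEM[0x21,0x25,0x1f,0x16,0x27] = 00 ef 62 0a 62

#0 dst[0x1b+6] := {0xe0,0xaa,0xad,0x8f,0x62,0x74}
#1 dst[0x19+4] := {0x74,0xa5,0x2f,0x4f}
#2 dst[0x00+8] := {0xae,0x81,0xe5,0xc6,0xee,0xef,0x3a,0xdc}
#3 dst[0x24+5] := {0xee,0xef,0x3a,0xdc,0x57}
#4 dst[0x26+3] := {0x8f,0x62,0x74}
#5 dst[0x21+4] := {0x00,0x0a,0x9b,0x7b}
query mem[0x21]=0x00, mem[0x25]=0xef, mem[0x1f]=0x62, mem[0x16]=0x0a, mem[0x27]=0x62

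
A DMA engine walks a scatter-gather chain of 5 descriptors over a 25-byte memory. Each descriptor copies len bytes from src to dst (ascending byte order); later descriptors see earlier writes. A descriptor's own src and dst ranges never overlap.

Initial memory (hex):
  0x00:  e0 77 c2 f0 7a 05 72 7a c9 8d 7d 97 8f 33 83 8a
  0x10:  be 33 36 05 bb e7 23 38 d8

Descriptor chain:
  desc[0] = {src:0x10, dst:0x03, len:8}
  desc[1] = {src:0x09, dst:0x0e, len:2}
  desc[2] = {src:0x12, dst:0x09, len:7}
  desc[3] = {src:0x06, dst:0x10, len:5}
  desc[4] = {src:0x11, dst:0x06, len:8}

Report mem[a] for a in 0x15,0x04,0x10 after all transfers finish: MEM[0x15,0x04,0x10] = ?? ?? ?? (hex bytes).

[0] 0x10->0x03 len=8 : be 33 36 05 bb e7 23 38
[1] 0x09->0x0e len=2 : 23 38
[2] 0x12->0x09 len=7 : 36 05 bb e7 23 38 d8
[3] 0x06->0x10 len=5 : 05 bb e7 36 05
[4] 0x11->0x06 len=8 : bb e7 36 05 e7 23 38 d8
query mem[0x15]=0xe7, mem[0x04]=0x33, mem[0x10]=0x05

MEM[0x15,0x04,0x10] = e7 33 05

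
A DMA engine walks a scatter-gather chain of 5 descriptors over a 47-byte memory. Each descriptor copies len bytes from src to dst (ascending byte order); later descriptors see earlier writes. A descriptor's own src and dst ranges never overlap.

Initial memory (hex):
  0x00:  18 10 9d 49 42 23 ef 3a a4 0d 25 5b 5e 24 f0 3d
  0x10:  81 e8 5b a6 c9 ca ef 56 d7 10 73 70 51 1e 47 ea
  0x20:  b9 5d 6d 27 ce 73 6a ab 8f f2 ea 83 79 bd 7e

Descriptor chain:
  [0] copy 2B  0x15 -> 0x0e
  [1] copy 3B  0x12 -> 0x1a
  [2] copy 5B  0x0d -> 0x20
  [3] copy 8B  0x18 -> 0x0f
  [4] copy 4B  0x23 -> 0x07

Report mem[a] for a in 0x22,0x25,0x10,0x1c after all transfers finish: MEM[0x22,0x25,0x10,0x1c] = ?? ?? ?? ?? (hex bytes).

[0] 0x15->0x0e len=2 : ca ef
[1] 0x12->0x1a len=3 : 5b a6 c9
[2] 0x0d->0x20 len=5 : 24 ca ef 81 e8
[3] 0x18->0x0f len=8 : d7 10 5b a6 c9 1e 47 ea
[4] 0x23->0x07 len=4 : 81 e8 73 6a
query mem[0x22]=0xef, mem[0x25]=0x73, mem[0x10]=0x10, mem[0x1c]=0xc9

MEM[0x22,0x25,0x10,0x1c] = ef 73 10 c9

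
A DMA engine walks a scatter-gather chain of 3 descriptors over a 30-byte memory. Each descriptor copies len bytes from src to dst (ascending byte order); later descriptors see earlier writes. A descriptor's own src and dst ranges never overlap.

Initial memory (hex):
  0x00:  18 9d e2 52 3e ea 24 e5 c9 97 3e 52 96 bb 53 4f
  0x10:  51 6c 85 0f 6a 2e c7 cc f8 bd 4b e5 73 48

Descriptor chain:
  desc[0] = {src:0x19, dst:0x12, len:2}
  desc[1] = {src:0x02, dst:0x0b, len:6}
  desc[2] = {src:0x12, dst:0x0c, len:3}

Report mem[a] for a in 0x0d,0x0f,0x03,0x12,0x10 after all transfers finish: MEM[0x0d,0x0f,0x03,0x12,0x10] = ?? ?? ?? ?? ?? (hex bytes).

#0 dst[0x12+2] := {0xbd,0x4b}
#1 dst[0x0b+6] := {0xe2,0x52,0x3e,0xea,0x24,0xe5}
#2 dst[0x0c+3] := {0xbd,0x4b,0x6a}
query mem[0x0d]=0x4b, mem[0x0f]=0x24, mem[0x03]=0x52, mem[0x12]=0xbd, mem[0x10]=0xe5

MEM[0x0d,0x0f,0x03,0x12,0x10] = 4b 24 52 bd e5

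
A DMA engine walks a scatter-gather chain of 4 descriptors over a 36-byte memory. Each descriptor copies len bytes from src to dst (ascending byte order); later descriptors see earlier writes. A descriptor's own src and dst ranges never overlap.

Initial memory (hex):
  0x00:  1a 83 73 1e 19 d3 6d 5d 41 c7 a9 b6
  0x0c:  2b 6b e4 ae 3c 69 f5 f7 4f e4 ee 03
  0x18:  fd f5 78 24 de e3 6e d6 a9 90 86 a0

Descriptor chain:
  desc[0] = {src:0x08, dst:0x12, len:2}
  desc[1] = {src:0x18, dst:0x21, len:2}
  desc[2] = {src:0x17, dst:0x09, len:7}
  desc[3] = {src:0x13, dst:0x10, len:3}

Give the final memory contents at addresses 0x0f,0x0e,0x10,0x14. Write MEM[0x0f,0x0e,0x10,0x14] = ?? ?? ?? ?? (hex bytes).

[0] 0x08->0x12 len=2 : 41 c7
[1] 0x18->0x21 len=2 : fd f5
[2] 0x17->0x09 len=7 : 03 fd f5 78 24 de e3
[3] 0x13->0x10 len=3 : c7 4f e4
query mem[0x0f]=0xe3, mem[0x0e]=0xde, mem[0x10]=0xc7, mem[0x14]=0x4f

MEM[0x0f,0x0e,0x10,0x14] = e3 de c7 4f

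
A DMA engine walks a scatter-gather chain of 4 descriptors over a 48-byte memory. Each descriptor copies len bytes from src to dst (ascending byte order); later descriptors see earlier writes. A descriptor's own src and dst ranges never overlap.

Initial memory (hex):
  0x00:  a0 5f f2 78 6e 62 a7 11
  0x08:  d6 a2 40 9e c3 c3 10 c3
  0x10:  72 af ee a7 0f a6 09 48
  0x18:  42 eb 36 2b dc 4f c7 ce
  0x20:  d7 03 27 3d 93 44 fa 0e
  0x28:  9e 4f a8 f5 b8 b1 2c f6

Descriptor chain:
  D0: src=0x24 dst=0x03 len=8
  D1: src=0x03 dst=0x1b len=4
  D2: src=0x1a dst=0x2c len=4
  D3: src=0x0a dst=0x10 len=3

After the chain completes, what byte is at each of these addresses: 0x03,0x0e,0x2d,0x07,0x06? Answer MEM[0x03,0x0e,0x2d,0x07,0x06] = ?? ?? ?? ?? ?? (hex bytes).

MEM[0x03,0x0e,0x2d,0x07,0x06] = 93 10 93 9e 0e

D0: mem[0x03..0x0a] <- [93 44 fa 0e 9e 4f a8 f5]
D1: mem[0x1b..0x1e] <- [93 44 fa 0e]
D2: mem[0x2c..0x2f] <- [36 93 44 fa]
D3: mem[0x10..0x12] <- [f5 9e c3]
query mem[0x03]=0x93, mem[0x0e]=0x10, mem[0x2d]=0x93, mem[0x07]=0x9e, mem[0x06]=0x0e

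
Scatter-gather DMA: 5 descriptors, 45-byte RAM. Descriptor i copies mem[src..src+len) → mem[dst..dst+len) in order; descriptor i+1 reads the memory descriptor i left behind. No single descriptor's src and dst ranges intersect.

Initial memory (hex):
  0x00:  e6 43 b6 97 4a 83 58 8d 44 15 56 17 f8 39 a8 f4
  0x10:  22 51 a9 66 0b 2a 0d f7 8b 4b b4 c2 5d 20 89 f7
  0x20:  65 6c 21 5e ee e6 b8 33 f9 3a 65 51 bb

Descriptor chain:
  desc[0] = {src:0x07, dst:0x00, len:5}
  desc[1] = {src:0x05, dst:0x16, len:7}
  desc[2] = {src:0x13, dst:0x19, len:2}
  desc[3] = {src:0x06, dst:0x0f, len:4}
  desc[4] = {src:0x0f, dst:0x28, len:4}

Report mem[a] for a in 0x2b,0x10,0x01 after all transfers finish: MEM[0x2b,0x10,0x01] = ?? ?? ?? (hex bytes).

D0: mem[0x00..0x04] <- [8d 44 15 56 17]
D1: mem[0x16..0x1c] <- [83 58 8d 44 15 56 17]
D2: mem[0x19..0x1a] <- [66 0b]
D3: mem[0x0f..0x12] <- [58 8d 44 15]
D4: mem[0x28..0x2b] <- [58 8d 44 15]
query mem[0x2b]=0x15, mem[0x10]=0x8d, mem[0x01]=0x44

MEM[0x2b,0x10,0x01] = 15 8d 44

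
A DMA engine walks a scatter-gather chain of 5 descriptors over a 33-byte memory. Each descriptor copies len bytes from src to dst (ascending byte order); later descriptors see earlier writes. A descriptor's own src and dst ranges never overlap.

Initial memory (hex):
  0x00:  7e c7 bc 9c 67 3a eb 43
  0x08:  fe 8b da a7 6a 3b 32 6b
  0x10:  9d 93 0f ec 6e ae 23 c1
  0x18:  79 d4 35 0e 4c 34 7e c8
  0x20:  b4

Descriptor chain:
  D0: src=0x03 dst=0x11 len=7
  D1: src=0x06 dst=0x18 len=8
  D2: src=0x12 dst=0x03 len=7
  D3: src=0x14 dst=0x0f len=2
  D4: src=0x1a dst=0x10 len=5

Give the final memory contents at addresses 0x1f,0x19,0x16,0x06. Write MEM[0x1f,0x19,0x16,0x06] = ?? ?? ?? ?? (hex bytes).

#0 dst[0x11+7] := {0x9c,0x67,0x3a,0xeb,0x43,0xfe,0x8b}
#1 dst[0x18+8] := {0xeb,0x43,0xfe,0x8b,0xda,0xa7,0x6a,0x3b}
#2 dst[0x03+7] := {0x67,0x3a,0xeb,0x43,0xfe,0x8b,0xeb}
#3 dst[0x0f+2] := {0xeb,0x43}
#4 dst[0x10+5] := {0xfe,0x8b,0xda,0xa7,0x6a}
query mem[0x1f]=0x3b, mem[0x19]=0x43, mem[0x16]=0xfe, mem[0x06]=0x43

MEM[0x1f,0x19,0x16,0x06] = 3b 43 fe 43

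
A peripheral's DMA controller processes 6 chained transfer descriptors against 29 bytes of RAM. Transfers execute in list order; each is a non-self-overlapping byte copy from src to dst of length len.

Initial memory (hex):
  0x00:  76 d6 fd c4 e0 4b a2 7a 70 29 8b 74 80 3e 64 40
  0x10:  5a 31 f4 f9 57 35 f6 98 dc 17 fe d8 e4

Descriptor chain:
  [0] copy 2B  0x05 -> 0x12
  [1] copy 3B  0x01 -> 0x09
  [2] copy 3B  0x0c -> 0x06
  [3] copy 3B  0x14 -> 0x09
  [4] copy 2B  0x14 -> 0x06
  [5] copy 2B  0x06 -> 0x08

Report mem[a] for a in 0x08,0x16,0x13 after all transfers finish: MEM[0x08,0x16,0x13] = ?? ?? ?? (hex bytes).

#0 dst[0x12+2] := {0x4b,0xa2}
#1 dst[0x09+3] := {0xd6,0xfd,0xc4}
#2 dst[0x06+3] := {0x80,0x3e,0x64}
#3 dst[0x09+3] := {0x57,0x35,0xf6}
#4 dst[0x06+2] := {0x57,0x35}
#5 dst[0x08+2] := {0x57,0x35}
query mem[0x08]=0x57, mem[0x16]=0xf6, mem[0x13]=0xa2

MEM[0x08,0x16,0x13] = 57 f6 a2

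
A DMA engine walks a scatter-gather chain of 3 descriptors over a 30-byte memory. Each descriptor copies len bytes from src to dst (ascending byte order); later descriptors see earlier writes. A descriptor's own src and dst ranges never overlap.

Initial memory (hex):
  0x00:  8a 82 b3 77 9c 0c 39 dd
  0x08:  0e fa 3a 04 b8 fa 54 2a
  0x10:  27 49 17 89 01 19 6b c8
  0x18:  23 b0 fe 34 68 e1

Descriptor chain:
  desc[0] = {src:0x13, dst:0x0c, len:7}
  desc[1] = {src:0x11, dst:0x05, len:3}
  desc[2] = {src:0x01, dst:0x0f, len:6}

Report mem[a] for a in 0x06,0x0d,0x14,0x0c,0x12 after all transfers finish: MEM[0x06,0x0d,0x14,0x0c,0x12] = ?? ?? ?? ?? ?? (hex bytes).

MEM[0x06,0x0d,0x14,0x0c,0x12] = b0 01 b0 89 9c

  after D0: wrote 7B at 0x0c = 8901196bc823b0
  after D1: wrote 3B at 0x05 = 23b089
  after D2: wrote 6B at 0x0f = 82b3779c23b0
query mem[0x06]=0xb0, mem[0x0d]=0x01, mem[0x14]=0xb0, mem[0x0c]=0x89, mem[0x12]=0x9c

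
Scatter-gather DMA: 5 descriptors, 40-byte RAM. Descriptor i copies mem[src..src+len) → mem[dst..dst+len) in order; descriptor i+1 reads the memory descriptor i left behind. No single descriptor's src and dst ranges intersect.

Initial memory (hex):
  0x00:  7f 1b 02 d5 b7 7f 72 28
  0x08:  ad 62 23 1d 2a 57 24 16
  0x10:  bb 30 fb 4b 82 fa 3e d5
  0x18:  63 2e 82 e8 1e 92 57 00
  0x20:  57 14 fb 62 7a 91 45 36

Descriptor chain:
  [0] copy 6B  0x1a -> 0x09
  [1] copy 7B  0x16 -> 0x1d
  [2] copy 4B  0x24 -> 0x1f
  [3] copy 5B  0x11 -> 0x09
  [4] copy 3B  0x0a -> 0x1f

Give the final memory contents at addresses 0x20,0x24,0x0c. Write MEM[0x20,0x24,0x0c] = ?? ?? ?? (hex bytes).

  after D0: wrote 6B at 0x09 = 82e81e925700
  after D1: wrote 7B at 0x1d = 3ed5632e82e81e
  after D2: wrote 4B at 0x1f = 7a914536
  after D3: wrote 5B at 0x09 = 30fb4b82fa
  after D4: wrote 3B at 0x1f = fb4b82
query mem[0x20]=0x4b, mem[0x24]=0x7a, mem[0x0c]=0x82

MEM[0x20,0x24,0x0c] = 4b 7a 82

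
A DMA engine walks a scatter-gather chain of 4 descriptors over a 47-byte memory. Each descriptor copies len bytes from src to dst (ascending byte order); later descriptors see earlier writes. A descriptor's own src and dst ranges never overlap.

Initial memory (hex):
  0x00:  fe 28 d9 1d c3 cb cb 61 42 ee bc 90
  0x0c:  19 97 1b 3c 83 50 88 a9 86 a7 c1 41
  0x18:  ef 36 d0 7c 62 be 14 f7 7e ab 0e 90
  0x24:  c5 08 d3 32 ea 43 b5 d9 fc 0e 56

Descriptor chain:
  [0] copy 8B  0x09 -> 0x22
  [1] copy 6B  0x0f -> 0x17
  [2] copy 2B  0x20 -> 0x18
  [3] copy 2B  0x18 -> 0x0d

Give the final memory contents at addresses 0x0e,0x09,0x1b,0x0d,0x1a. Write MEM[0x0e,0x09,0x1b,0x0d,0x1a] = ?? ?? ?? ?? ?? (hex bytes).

[0] 0x09->0x22 len=8 : ee bc 90 19 97 1b 3c 83
[1] 0x0f->0x17 len=6 : 3c 83 50 88 a9 86
[2] 0x20->0x18 len=2 : 7e ab
[3] 0x18->0x0d len=2 : 7e ab
query mem[0x0e]=0xab, mem[0x09]=0xee, mem[0x1b]=0xa9, mem[0x0d]=0x7e, mem[0x1a]=0x88

MEM[0x0e,0x09,0x1b,0x0d,0x1a] = ab ee a9 7e 88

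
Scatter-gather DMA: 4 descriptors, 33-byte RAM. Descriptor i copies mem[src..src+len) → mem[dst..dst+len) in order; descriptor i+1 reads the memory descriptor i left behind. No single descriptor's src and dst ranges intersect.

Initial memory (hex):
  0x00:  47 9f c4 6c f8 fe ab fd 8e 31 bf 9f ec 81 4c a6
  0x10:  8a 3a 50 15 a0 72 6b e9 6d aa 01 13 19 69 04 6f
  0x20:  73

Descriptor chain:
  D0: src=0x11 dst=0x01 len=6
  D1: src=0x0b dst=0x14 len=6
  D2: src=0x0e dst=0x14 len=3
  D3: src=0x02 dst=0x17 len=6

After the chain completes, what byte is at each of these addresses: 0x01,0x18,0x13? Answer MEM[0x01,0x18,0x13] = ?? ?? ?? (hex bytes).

MEM[0x01,0x18,0x13] = 3a 15 15

[0] 0x11->0x01 len=6 : 3a 50 15 a0 72 6b
[1] 0x0b->0x14 len=6 : 9f ec 81 4c a6 8a
[2] 0x0e->0x14 len=3 : 4c a6 8a
[3] 0x02->0x17 len=6 : 50 15 a0 72 6b fd
query mem[0x01]=0x3a, mem[0x18]=0x15, mem[0x13]=0x15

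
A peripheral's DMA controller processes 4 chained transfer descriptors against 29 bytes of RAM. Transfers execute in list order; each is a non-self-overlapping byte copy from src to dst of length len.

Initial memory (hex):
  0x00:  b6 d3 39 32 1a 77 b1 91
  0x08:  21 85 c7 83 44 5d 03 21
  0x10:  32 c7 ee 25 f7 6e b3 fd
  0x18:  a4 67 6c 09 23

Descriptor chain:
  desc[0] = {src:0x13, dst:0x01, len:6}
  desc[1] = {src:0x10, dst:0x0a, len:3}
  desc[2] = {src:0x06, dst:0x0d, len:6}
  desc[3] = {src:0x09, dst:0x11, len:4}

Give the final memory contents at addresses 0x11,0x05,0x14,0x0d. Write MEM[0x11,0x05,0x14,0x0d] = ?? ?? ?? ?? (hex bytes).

MEM[0x11,0x05,0x14,0x0d] = 85 fd ee a4

#0 dst[0x01+6] := {0x25,0xf7,0x6e,0xb3,0xfd,0xa4}
#1 dst[0x0a+3] := {0x32,0xc7,0xee}
#2 dst[0x0d+6] := {0xa4,0x91,0x21,0x85,0x32,0xc7}
#3 dst[0x11+4] := {0x85,0x32,0xc7,0xee}
query mem[0x11]=0x85, mem[0x05]=0xfd, mem[0x14]=0xee, mem[0x0d]=0xa4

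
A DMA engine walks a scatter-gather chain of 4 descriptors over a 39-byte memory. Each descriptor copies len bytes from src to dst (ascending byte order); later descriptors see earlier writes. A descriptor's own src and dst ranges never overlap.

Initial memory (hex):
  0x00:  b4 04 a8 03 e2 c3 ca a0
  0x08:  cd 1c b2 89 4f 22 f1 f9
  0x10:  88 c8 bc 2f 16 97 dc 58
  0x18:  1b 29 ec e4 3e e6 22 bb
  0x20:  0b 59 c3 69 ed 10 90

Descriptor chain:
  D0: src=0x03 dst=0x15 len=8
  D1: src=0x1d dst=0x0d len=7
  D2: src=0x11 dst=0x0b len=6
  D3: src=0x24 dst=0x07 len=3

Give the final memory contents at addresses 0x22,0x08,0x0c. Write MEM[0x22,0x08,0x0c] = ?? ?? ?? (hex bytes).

MEM[0x22,0x08,0x0c] = c3 10 c3

  after D0: wrote 8B at 0x15 = 03e2c3caa0cd1cb2
  after D1: wrote 7B at 0x0d = e622bb0b59c369
  after D2: wrote 6B at 0x0b = 59c3691603e2
  after D3: wrote 3B at 0x07 = ed1090
query mem[0x22]=0xc3, mem[0x08]=0x10, mem[0x0c]=0xc3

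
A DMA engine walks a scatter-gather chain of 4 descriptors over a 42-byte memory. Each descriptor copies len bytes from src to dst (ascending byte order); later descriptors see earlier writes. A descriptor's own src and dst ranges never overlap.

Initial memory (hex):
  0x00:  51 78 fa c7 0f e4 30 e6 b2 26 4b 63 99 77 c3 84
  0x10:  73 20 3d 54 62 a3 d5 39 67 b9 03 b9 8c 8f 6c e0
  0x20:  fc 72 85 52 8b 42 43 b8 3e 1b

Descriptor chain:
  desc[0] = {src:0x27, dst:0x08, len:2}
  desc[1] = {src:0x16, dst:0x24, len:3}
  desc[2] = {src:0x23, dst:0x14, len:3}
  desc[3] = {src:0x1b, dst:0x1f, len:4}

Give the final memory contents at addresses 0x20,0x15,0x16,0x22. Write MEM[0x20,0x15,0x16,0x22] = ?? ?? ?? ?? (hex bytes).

[0] 0x27->0x08 len=2 : b8 3e
[1] 0x16->0x24 len=3 : d5 39 67
[2] 0x23->0x14 len=3 : 52 d5 39
[3] 0x1b->0x1f len=4 : b9 8c 8f 6c
query mem[0x20]=0x8c, mem[0x15]=0xd5, mem[0x16]=0x39, mem[0x22]=0x6c

MEM[0x20,0x15,0x16,0x22] = 8c d5 39 6c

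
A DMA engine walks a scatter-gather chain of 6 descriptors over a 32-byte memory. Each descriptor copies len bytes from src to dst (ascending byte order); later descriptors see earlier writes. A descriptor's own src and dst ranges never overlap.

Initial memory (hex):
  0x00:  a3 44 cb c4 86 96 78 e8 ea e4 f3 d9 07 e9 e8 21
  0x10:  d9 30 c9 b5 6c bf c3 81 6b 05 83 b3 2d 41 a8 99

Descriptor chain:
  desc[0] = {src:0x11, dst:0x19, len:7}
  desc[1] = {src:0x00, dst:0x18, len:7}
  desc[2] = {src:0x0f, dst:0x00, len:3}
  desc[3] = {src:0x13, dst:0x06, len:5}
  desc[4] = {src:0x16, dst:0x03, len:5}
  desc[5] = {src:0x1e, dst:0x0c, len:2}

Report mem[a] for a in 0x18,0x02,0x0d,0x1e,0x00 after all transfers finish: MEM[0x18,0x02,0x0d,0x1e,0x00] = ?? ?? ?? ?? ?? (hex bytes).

#0 dst[0x19+7] := {0x30,0xc9,0xb5,0x6c,0xbf,0xc3,0x81}
#1 dst[0x18+7] := {0xa3,0x44,0xcb,0xc4,0x86,0x96,0x78}
#2 dst[0x00+3] := {0x21,0xd9,0x30}
#3 dst[0x06+5] := {0xb5,0x6c,0xbf,0xc3,0x81}
#4 dst[0x03+5] := {0xc3,0x81,0xa3,0x44,0xcb}
#5 dst[0x0c+2] := {0x78,0x81}
query mem[0x18]=0xa3, mem[0x02]=0x30, mem[0x0d]=0x81, mem[0x1e]=0x78, mem[0x00]=0x21

MEM[0x18,0x02,0x0d,0x1e,0x00] = a3 30 81 78 21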